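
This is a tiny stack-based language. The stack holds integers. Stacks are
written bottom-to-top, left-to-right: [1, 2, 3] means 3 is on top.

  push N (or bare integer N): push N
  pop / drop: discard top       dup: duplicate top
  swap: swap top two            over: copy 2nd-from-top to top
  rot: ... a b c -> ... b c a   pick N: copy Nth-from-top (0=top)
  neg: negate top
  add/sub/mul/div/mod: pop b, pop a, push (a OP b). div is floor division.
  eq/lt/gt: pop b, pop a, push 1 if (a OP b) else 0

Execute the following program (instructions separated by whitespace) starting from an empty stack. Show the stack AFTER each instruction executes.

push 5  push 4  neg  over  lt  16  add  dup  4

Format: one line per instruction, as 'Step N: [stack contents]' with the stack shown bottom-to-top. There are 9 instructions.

Step 1: [5]
Step 2: [5, 4]
Step 3: [5, -4]
Step 4: [5, -4, 5]
Step 5: [5, 1]
Step 6: [5, 1, 16]
Step 7: [5, 17]
Step 8: [5, 17, 17]
Step 9: [5, 17, 17, 4]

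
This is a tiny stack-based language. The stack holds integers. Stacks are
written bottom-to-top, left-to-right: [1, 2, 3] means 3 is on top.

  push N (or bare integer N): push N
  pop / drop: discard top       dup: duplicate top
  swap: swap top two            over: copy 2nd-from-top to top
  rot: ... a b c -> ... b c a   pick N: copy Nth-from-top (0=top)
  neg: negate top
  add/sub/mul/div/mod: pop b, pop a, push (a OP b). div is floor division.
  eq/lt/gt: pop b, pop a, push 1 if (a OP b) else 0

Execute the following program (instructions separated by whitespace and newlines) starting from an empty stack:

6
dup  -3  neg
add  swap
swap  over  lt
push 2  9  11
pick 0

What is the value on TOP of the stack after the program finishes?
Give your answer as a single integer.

After 'push 6': [6]
After 'dup': [6, 6]
After 'push -3': [6, 6, -3]
After 'neg': [6, 6, 3]
After 'add': [6, 9]
After 'swap': [9, 6]
After 'swap': [6, 9]
After 'over': [6, 9, 6]
After 'lt': [6, 0]
After 'push 2': [6, 0, 2]
After 'push 9': [6, 0, 2, 9]
After 'push 11': [6, 0, 2, 9, 11]
After 'pick 0': [6, 0, 2, 9, 11, 11]

Answer: 11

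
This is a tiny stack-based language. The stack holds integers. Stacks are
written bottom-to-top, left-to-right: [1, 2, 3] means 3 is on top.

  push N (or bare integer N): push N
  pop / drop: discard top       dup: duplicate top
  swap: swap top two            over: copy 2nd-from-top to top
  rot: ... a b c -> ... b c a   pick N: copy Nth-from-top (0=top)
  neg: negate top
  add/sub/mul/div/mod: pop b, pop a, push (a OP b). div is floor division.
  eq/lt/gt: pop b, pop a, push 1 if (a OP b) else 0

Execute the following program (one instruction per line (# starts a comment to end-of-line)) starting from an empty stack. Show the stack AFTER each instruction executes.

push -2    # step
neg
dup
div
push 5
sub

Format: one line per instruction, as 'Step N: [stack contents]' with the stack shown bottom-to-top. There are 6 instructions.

Step 1: [-2]
Step 2: [2]
Step 3: [2, 2]
Step 4: [1]
Step 5: [1, 5]
Step 6: [-4]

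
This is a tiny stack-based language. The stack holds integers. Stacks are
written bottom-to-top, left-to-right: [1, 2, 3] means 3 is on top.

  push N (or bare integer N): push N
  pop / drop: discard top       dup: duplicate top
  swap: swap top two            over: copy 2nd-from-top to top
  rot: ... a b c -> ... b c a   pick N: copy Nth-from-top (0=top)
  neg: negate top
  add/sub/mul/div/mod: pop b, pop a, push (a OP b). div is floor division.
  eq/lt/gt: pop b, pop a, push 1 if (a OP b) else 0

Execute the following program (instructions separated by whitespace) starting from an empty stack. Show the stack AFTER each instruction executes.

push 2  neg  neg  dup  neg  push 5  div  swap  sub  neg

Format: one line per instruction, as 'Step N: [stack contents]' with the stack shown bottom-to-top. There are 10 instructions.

Step 1: [2]
Step 2: [-2]
Step 3: [2]
Step 4: [2, 2]
Step 5: [2, -2]
Step 6: [2, -2, 5]
Step 7: [2, -1]
Step 8: [-1, 2]
Step 9: [-3]
Step 10: [3]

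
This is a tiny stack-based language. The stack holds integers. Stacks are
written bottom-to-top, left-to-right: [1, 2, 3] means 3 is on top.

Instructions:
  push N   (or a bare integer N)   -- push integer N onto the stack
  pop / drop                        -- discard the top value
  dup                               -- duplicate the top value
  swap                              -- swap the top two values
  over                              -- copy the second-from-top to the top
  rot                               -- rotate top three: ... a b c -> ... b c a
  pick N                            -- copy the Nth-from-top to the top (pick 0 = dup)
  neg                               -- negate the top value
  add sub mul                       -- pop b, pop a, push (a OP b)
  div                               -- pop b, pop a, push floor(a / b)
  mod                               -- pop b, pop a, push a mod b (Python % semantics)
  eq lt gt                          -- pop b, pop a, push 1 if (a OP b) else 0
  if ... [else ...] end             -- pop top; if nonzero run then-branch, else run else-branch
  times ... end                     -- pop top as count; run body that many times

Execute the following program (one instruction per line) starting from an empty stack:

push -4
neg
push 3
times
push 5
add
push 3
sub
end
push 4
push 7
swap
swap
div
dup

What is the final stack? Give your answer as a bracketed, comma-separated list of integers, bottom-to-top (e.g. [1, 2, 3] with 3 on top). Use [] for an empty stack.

After 'push -4': [-4]
After 'neg': [4]
After 'push 3': [4, 3]
After 'times': [4]
After 'push 5': [4, 5]
After 'add': [9]
After 'push 3': [9, 3]
After 'sub': [6]
After 'push 5': [6, 5]
After 'add': [11]
After 'push 3': [11, 3]
After 'sub': [8]
After 'push 5': [8, 5]
After 'add': [13]
After 'push 3': [13, 3]
After 'sub': [10]
After 'push 4': [10, 4]
After 'push 7': [10, 4, 7]
After 'swap': [10, 7, 4]
After 'swap': [10, 4, 7]
After 'div': [10, 0]
After 'dup': [10, 0, 0]

Answer: [10, 0, 0]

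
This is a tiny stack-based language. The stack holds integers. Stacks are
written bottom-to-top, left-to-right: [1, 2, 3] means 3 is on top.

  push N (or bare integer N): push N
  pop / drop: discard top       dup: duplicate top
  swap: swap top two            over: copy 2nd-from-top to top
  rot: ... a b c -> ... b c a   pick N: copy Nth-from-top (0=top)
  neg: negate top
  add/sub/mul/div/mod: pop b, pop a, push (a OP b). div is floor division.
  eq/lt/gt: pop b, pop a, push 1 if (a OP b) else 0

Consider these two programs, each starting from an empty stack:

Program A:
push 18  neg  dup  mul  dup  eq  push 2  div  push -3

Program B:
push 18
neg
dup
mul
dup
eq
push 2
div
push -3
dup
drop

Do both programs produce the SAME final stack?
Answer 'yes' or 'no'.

Answer: yes

Derivation:
Program A trace:
  After 'push 18': [18]
  After 'neg': [-18]
  After 'dup': [-18, -18]
  After 'mul': [324]
  After 'dup': [324, 324]
  After 'eq': [1]
  After 'push 2': [1, 2]
  After 'div': [0]
  After 'push -3': [0, -3]
Program A final stack: [0, -3]

Program B trace:
  After 'push 18': [18]
  After 'neg': [-18]
  After 'dup': [-18, -18]
  After 'mul': [324]
  After 'dup': [324, 324]
  After 'eq': [1]
  After 'push 2': [1, 2]
  After 'div': [0]
  After 'push -3': [0, -3]
  After 'dup': [0, -3, -3]
  After 'drop': [0, -3]
Program B final stack: [0, -3]
Same: yes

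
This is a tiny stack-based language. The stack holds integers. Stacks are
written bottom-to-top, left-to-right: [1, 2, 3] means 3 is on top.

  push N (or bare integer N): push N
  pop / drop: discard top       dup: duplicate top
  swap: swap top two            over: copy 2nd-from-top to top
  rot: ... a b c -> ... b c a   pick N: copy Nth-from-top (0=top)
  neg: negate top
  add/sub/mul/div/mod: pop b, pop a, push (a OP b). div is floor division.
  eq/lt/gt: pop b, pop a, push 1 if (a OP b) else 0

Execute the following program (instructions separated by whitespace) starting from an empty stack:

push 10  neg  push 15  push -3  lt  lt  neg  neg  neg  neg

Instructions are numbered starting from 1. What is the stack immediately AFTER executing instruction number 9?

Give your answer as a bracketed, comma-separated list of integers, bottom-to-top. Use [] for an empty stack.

Step 1 ('push 10'): [10]
Step 2 ('neg'): [-10]
Step 3 ('push 15'): [-10, 15]
Step 4 ('push -3'): [-10, 15, -3]
Step 5 ('lt'): [-10, 0]
Step 6 ('lt'): [1]
Step 7 ('neg'): [-1]
Step 8 ('neg'): [1]
Step 9 ('neg'): [-1]

Answer: [-1]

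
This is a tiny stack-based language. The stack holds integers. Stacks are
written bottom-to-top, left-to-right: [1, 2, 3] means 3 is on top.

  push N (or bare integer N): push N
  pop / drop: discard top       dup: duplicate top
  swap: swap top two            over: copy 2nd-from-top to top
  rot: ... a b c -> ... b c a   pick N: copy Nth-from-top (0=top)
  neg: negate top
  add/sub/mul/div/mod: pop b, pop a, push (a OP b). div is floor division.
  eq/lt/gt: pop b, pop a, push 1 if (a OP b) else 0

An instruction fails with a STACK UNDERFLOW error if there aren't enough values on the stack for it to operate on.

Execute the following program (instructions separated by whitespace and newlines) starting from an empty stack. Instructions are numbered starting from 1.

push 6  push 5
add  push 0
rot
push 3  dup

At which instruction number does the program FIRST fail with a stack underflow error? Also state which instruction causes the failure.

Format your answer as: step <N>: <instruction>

Answer: step 5: rot

Derivation:
Step 1 ('push 6'): stack = [6], depth = 1
Step 2 ('push 5'): stack = [6, 5], depth = 2
Step 3 ('add'): stack = [11], depth = 1
Step 4 ('push 0'): stack = [11, 0], depth = 2
Step 5 ('rot'): needs 3 value(s) but depth is 2 — STACK UNDERFLOW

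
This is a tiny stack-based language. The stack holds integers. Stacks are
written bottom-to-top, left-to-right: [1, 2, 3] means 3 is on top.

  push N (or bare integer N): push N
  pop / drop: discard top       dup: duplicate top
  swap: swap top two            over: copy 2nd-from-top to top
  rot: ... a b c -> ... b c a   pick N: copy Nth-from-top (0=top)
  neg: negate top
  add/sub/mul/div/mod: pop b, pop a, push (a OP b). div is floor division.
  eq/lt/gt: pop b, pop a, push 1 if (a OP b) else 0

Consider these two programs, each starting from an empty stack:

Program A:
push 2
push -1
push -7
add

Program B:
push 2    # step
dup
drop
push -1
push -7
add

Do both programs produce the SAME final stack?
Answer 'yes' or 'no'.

Answer: yes

Derivation:
Program A trace:
  After 'push 2': [2]
  After 'push -1': [2, -1]
  After 'push -7': [2, -1, -7]
  After 'add': [2, -8]
Program A final stack: [2, -8]

Program B trace:
  After 'push 2': [2]
  After 'dup': [2, 2]
  After 'drop': [2]
  After 'push -1': [2, -1]
  After 'push -7': [2, -1, -7]
  After 'add': [2, -8]
Program B final stack: [2, -8]
Same: yes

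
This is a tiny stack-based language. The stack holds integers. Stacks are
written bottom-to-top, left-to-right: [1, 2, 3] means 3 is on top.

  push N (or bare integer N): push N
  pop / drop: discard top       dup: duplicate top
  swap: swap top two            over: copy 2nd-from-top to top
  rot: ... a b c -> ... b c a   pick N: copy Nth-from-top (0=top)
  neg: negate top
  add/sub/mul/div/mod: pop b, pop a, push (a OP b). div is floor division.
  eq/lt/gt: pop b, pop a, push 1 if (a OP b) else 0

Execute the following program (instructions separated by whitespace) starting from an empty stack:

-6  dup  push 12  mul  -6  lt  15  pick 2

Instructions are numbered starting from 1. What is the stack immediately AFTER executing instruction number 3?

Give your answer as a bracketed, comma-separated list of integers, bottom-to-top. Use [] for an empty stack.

Answer: [-6, -6, 12]

Derivation:
Step 1 ('-6'): [-6]
Step 2 ('dup'): [-6, -6]
Step 3 ('push 12'): [-6, -6, 12]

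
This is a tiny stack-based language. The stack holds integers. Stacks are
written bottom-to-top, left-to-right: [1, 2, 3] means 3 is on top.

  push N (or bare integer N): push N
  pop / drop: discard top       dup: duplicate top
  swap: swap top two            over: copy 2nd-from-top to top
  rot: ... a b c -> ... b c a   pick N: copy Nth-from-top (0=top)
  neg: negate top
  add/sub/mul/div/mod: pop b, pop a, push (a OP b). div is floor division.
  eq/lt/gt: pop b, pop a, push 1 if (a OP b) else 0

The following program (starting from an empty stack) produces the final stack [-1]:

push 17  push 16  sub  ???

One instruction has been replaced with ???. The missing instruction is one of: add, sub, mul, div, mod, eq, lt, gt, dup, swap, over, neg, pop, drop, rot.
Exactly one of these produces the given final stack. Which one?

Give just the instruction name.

Answer: neg

Derivation:
Stack before ???: [1]
Stack after ???:  [-1]
The instruction that transforms [1] -> [-1] is: neg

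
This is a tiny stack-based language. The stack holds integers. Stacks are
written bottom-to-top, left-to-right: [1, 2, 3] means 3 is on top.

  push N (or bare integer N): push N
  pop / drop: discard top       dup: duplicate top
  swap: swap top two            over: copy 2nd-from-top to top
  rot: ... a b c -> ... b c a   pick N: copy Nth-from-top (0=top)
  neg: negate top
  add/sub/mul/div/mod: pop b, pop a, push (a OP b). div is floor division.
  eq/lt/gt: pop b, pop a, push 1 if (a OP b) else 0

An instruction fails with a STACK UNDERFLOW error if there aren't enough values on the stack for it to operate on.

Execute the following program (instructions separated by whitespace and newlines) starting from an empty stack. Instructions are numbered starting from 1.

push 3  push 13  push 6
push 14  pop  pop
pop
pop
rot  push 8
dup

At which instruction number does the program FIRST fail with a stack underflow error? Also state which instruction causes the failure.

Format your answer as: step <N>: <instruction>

Answer: step 9: rot

Derivation:
Step 1 ('push 3'): stack = [3], depth = 1
Step 2 ('push 13'): stack = [3, 13], depth = 2
Step 3 ('push 6'): stack = [3, 13, 6], depth = 3
Step 4 ('push 14'): stack = [3, 13, 6, 14], depth = 4
Step 5 ('pop'): stack = [3, 13, 6], depth = 3
Step 6 ('pop'): stack = [3, 13], depth = 2
Step 7 ('pop'): stack = [3], depth = 1
Step 8 ('pop'): stack = [], depth = 0
Step 9 ('rot'): needs 3 value(s) but depth is 0 — STACK UNDERFLOW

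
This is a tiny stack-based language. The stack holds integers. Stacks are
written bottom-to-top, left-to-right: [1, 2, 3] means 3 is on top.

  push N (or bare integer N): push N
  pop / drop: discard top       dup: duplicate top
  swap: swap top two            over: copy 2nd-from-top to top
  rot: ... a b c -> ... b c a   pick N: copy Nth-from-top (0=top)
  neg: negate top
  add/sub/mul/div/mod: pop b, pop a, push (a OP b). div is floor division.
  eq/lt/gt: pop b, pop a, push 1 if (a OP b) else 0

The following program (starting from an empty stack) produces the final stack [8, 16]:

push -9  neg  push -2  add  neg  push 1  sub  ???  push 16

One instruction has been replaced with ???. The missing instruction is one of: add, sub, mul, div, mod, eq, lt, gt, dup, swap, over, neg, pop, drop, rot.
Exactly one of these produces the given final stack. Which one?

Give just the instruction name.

Stack before ???: [-8]
Stack after ???:  [8]
The instruction that transforms [-8] -> [8] is: neg

Answer: neg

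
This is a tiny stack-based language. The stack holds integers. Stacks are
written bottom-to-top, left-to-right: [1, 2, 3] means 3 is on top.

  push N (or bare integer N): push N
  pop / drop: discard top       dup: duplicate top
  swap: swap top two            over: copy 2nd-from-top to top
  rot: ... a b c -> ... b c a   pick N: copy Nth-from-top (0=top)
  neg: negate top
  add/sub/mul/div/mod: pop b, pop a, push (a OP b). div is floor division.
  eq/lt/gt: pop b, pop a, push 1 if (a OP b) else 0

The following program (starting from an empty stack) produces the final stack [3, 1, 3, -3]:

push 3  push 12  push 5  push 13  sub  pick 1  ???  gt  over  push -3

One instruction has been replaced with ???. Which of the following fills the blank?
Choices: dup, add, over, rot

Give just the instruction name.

Answer: add

Derivation:
Stack before ???: [3, 12, -8, 12]
Stack after ???:  [3, 12, 4]
Checking each choice:
  dup: produces [3, 12, -8, 0, -8, -3]
  add: MATCH
  over: produces [3, 12, -8, 1, -8, -3]
  rot: produces [3, -8, 0, -8, -3]


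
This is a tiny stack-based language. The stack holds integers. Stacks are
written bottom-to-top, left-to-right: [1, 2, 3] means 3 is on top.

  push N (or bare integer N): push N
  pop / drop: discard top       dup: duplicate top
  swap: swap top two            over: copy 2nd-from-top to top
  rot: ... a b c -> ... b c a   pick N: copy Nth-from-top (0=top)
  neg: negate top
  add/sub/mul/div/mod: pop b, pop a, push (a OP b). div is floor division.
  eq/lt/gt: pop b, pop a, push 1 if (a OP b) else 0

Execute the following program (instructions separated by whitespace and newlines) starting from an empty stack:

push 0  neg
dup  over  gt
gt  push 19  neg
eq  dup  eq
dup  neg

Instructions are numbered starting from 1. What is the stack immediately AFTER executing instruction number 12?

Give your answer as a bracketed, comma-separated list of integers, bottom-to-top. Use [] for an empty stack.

Step 1 ('push 0'): [0]
Step 2 ('neg'): [0]
Step 3 ('dup'): [0, 0]
Step 4 ('over'): [0, 0, 0]
Step 5 ('gt'): [0, 0]
Step 6 ('gt'): [0]
Step 7 ('push 19'): [0, 19]
Step 8 ('neg'): [0, -19]
Step 9 ('eq'): [0]
Step 10 ('dup'): [0, 0]
Step 11 ('eq'): [1]
Step 12 ('dup'): [1, 1]

Answer: [1, 1]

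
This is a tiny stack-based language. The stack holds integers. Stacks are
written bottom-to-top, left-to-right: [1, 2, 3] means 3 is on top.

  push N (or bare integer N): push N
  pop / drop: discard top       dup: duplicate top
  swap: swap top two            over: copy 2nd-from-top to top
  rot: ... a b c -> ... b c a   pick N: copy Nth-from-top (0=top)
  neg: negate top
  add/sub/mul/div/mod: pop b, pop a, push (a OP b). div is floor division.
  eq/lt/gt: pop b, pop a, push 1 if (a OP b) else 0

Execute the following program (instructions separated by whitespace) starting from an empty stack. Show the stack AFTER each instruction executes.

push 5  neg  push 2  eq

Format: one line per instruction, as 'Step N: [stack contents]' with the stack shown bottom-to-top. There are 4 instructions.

Step 1: [5]
Step 2: [-5]
Step 3: [-5, 2]
Step 4: [0]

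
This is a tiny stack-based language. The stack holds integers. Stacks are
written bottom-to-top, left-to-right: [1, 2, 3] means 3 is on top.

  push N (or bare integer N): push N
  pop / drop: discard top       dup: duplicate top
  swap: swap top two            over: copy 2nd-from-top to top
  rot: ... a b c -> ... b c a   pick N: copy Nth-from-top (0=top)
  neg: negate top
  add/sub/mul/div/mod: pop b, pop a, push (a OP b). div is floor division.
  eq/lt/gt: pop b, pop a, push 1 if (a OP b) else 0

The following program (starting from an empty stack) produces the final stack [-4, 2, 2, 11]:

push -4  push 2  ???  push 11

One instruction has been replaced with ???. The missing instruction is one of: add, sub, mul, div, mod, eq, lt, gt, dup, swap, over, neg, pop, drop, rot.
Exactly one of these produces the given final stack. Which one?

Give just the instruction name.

Stack before ???: [-4, 2]
Stack after ???:  [-4, 2, 2]
The instruction that transforms [-4, 2] -> [-4, 2, 2] is: dup

Answer: dup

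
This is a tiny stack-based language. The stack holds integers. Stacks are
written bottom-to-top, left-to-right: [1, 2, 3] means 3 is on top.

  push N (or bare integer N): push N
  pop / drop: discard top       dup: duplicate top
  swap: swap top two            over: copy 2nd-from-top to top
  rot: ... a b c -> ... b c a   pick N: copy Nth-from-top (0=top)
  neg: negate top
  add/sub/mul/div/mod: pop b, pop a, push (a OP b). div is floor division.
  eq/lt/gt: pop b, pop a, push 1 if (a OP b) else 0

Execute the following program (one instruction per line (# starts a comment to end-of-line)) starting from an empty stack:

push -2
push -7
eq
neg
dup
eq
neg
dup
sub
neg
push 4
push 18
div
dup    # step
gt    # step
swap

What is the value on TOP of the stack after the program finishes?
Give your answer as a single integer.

After 'push -2': [-2]
After 'push -7': [-2, -7]
After 'eq': [0]
After 'neg': [0]
After 'dup': [0, 0]
After 'eq': [1]
After 'neg': [-1]
After 'dup': [-1, -1]
After 'sub': [0]
After 'neg': [0]
After 'push 4': [0, 4]
After 'push 18': [0, 4, 18]
After 'div': [0, 0]
After 'dup': [0, 0, 0]
After 'gt': [0, 0]
After 'swap': [0, 0]

Answer: 0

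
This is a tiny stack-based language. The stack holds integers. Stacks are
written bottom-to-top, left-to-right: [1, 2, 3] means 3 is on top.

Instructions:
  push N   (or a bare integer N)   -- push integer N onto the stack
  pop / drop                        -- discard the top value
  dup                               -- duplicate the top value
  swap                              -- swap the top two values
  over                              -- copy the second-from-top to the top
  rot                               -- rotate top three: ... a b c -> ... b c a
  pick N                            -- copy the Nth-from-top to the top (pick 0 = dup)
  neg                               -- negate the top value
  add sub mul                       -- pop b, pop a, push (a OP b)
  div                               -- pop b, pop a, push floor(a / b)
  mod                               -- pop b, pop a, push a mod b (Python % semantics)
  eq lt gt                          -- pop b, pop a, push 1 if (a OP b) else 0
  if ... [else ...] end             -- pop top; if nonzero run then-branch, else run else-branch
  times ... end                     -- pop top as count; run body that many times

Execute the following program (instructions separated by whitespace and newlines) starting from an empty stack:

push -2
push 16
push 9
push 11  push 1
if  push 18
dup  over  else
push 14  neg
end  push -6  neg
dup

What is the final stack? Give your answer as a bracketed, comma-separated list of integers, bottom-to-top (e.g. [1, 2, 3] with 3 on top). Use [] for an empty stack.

Answer: [-2, 16, 9, 11, 18, 18, 18, 6, 6]

Derivation:
After 'push -2': [-2]
After 'push 16': [-2, 16]
After 'push 9': [-2, 16, 9]
After 'push 11': [-2, 16, 9, 11]
After 'push 1': [-2, 16, 9, 11, 1]
After 'if': [-2, 16, 9, 11]
After 'push 18': [-2, 16, 9, 11, 18]
After 'dup': [-2, 16, 9, 11, 18, 18]
After 'over': [-2, 16, 9, 11, 18, 18, 18]
After 'push -6': [-2, 16, 9, 11, 18, 18, 18, -6]
After 'neg': [-2, 16, 9, 11, 18, 18, 18, 6]
After 'dup': [-2, 16, 9, 11, 18, 18, 18, 6, 6]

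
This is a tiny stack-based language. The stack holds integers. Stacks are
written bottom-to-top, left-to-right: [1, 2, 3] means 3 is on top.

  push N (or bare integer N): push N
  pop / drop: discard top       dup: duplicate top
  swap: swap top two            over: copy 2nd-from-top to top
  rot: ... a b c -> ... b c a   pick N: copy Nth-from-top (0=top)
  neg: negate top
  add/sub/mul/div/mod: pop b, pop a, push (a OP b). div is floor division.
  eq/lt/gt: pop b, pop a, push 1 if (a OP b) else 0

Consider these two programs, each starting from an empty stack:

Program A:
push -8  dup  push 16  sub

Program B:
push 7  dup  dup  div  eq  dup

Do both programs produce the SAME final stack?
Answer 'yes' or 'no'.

Program A trace:
  After 'push -8': [-8]
  After 'dup': [-8, -8]
  After 'push 16': [-8, -8, 16]
  After 'sub': [-8, -24]
Program A final stack: [-8, -24]

Program B trace:
  After 'push 7': [7]
  After 'dup': [7, 7]
  After 'dup': [7, 7, 7]
  After 'div': [7, 1]
  After 'eq': [0]
  After 'dup': [0, 0]
Program B final stack: [0, 0]
Same: no

Answer: no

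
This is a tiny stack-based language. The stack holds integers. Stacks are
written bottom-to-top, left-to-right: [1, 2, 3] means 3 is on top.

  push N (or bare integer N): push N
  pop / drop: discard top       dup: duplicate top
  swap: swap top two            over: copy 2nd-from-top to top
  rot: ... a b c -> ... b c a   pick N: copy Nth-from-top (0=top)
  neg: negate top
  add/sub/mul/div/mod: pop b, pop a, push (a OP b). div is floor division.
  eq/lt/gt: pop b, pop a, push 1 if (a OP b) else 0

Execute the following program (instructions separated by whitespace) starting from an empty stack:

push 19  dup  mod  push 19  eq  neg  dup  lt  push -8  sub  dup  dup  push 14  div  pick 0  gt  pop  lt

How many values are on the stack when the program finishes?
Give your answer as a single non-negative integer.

After 'push 19': stack = [19] (depth 1)
After 'dup': stack = [19, 19] (depth 2)
After 'mod': stack = [0] (depth 1)
After 'push 19': stack = [0, 19] (depth 2)
After 'eq': stack = [0] (depth 1)
After 'neg': stack = [0] (depth 1)
After 'dup': stack = [0, 0] (depth 2)
After 'lt': stack = [0] (depth 1)
After 'push -8': stack = [0, -8] (depth 2)
After 'sub': stack = [8] (depth 1)
After 'dup': stack = [8, 8] (depth 2)
After 'dup': stack = [8, 8, 8] (depth 3)
After 'push 14': stack = [8, 8, 8, 14] (depth 4)
After 'div': stack = [8, 8, 0] (depth 3)
After 'pick 0': stack = [8, 8, 0, 0] (depth 4)
After 'gt': stack = [8, 8, 0] (depth 3)
After 'pop': stack = [8, 8] (depth 2)
After 'lt': stack = [0] (depth 1)

Answer: 1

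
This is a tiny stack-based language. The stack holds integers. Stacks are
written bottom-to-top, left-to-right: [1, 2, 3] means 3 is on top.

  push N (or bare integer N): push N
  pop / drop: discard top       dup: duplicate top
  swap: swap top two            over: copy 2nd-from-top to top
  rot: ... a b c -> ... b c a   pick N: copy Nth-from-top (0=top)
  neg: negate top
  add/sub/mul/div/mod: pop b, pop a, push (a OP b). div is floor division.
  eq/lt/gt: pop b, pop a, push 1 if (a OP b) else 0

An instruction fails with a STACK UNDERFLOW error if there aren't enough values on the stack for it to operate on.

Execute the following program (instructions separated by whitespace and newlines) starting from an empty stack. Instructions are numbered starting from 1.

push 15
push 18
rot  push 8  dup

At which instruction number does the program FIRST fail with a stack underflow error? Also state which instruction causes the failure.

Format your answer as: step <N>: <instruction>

Step 1 ('push 15'): stack = [15], depth = 1
Step 2 ('push 18'): stack = [15, 18], depth = 2
Step 3 ('rot'): needs 3 value(s) but depth is 2 — STACK UNDERFLOW

Answer: step 3: rot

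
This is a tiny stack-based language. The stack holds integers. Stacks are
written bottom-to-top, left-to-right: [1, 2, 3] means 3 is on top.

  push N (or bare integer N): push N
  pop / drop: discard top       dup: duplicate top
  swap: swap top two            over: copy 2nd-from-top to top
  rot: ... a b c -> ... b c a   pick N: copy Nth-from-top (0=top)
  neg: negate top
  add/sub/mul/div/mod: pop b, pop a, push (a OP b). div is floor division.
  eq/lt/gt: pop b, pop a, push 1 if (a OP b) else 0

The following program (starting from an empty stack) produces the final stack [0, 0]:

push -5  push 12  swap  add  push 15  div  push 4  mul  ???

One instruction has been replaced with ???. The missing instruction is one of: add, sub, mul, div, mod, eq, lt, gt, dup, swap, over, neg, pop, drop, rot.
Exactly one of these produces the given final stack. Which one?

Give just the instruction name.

Answer: dup

Derivation:
Stack before ???: [0]
Stack after ???:  [0, 0]
The instruction that transforms [0] -> [0, 0] is: dup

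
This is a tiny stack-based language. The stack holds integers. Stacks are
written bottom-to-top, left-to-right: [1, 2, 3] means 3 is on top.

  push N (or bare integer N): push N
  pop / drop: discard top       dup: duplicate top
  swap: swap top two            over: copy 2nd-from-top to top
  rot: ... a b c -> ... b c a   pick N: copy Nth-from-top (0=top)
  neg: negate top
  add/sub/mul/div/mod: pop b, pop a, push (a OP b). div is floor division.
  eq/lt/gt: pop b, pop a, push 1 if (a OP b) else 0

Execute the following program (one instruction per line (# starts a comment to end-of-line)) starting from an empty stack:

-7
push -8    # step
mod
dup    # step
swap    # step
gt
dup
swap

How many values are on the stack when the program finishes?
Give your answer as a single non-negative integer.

After 'push -7': stack = [-7] (depth 1)
After 'push -8': stack = [-7, -8] (depth 2)
After 'mod': stack = [-7] (depth 1)
After 'dup': stack = [-7, -7] (depth 2)
After 'swap': stack = [-7, -7] (depth 2)
After 'gt': stack = [0] (depth 1)
After 'dup': stack = [0, 0] (depth 2)
After 'swap': stack = [0, 0] (depth 2)

Answer: 2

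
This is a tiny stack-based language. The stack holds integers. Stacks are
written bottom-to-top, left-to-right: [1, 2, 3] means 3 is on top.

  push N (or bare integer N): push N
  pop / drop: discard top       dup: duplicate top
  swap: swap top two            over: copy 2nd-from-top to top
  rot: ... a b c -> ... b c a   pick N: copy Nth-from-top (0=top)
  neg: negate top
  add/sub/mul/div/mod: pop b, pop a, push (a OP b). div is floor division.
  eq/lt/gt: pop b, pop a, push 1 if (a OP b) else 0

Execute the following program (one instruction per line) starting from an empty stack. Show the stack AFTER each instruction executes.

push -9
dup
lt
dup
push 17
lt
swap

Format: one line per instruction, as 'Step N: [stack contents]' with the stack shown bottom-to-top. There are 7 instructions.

Step 1: [-9]
Step 2: [-9, -9]
Step 3: [0]
Step 4: [0, 0]
Step 5: [0, 0, 17]
Step 6: [0, 1]
Step 7: [1, 0]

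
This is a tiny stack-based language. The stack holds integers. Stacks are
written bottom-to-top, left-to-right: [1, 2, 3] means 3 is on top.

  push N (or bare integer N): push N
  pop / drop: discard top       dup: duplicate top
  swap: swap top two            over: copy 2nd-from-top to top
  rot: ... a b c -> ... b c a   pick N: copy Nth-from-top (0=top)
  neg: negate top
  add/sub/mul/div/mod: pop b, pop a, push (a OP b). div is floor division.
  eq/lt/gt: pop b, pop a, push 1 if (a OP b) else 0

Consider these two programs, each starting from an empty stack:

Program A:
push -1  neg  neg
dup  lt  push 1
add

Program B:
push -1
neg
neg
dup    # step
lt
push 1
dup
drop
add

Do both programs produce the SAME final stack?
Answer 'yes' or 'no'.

Program A trace:
  After 'push -1': [-1]
  After 'neg': [1]
  After 'neg': [-1]
  After 'dup': [-1, -1]
  After 'lt': [0]
  After 'push 1': [0, 1]
  After 'add': [1]
Program A final stack: [1]

Program B trace:
  After 'push -1': [-1]
  After 'neg': [1]
  After 'neg': [-1]
  After 'dup': [-1, -1]
  After 'lt': [0]
  After 'push 1': [0, 1]
  After 'dup': [0, 1, 1]
  After 'drop': [0, 1]
  After 'add': [1]
Program B final stack: [1]
Same: yes

Answer: yes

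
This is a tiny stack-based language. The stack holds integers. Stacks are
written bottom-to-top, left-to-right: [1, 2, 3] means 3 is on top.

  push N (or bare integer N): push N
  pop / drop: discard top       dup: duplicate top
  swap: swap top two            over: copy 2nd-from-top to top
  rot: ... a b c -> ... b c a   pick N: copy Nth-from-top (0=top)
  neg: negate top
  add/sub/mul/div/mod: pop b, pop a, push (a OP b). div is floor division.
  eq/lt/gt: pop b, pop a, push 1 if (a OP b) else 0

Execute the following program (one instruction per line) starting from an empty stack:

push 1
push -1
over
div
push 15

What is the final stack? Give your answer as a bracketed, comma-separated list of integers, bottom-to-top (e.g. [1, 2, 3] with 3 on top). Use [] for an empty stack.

After 'push 1': [1]
After 'push -1': [1, -1]
After 'over': [1, -1, 1]
After 'div': [1, -1]
After 'push 15': [1, -1, 15]

Answer: [1, -1, 15]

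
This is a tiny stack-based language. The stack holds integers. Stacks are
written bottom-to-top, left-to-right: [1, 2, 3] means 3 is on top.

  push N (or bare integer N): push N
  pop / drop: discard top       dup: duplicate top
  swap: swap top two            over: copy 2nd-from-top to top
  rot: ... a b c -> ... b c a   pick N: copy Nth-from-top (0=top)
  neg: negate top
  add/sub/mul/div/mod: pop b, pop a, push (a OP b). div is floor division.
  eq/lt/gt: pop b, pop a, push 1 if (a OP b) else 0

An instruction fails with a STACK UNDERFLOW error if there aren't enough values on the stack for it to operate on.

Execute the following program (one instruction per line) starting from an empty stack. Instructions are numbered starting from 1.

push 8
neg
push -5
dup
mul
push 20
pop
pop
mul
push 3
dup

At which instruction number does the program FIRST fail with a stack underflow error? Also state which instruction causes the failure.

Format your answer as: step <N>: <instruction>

Step 1 ('push 8'): stack = [8], depth = 1
Step 2 ('neg'): stack = [-8], depth = 1
Step 3 ('push -5'): stack = [-8, -5], depth = 2
Step 4 ('dup'): stack = [-8, -5, -5], depth = 3
Step 5 ('mul'): stack = [-8, 25], depth = 2
Step 6 ('push 20'): stack = [-8, 25, 20], depth = 3
Step 7 ('pop'): stack = [-8, 25], depth = 2
Step 8 ('pop'): stack = [-8], depth = 1
Step 9 ('mul'): needs 2 value(s) but depth is 1 — STACK UNDERFLOW

Answer: step 9: mul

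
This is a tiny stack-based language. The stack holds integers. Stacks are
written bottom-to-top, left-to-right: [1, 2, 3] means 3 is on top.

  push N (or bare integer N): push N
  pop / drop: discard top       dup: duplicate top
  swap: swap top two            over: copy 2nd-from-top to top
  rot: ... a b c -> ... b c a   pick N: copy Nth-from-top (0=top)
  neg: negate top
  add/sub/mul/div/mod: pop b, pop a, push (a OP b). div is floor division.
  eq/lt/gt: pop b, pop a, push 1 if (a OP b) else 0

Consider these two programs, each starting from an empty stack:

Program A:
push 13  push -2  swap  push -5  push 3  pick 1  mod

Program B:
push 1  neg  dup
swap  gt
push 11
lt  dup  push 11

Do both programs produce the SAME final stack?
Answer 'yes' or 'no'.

Program A trace:
  After 'push 13': [13]
  After 'push -2': [13, -2]
  After 'swap': [-2, 13]
  After 'push -5': [-2, 13, -5]
  After 'push 3': [-2, 13, -5, 3]
  After 'pick 1': [-2, 13, -5, 3, -5]
  After 'mod': [-2, 13, -5, -2]
Program A final stack: [-2, 13, -5, -2]

Program B trace:
  After 'push 1': [1]
  After 'neg': [-1]
  After 'dup': [-1, -1]
  After 'swap': [-1, -1]
  After 'gt': [0]
  After 'push 11': [0, 11]
  After 'lt': [1]
  After 'dup': [1, 1]
  After 'push 11': [1, 1, 11]
Program B final stack: [1, 1, 11]
Same: no

Answer: no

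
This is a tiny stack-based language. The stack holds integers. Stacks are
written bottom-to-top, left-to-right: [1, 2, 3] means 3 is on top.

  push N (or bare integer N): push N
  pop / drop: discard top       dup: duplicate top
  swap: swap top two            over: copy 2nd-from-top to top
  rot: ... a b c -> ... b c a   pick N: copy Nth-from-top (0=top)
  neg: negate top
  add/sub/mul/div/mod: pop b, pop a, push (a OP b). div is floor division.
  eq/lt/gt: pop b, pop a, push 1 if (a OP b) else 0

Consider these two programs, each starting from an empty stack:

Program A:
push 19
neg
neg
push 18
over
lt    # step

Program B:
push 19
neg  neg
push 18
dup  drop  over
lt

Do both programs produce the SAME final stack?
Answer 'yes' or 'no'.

Program A trace:
  After 'push 19': [19]
  After 'neg': [-19]
  After 'neg': [19]
  After 'push 18': [19, 18]
  After 'over': [19, 18, 19]
  After 'lt': [19, 1]
Program A final stack: [19, 1]

Program B trace:
  After 'push 19': [19]
  After 'neg': [-19]
  After 'neg': [19]
  After 'push 18': [19, 18]
  After 'dup': [19, 18, 18]
  After 'drop': [19, 18]
  After 'over': [19, 18, 19]
  After 'lt': [19, 1]
Program B final stack: [19, 1]
Same: yes

Answer: yes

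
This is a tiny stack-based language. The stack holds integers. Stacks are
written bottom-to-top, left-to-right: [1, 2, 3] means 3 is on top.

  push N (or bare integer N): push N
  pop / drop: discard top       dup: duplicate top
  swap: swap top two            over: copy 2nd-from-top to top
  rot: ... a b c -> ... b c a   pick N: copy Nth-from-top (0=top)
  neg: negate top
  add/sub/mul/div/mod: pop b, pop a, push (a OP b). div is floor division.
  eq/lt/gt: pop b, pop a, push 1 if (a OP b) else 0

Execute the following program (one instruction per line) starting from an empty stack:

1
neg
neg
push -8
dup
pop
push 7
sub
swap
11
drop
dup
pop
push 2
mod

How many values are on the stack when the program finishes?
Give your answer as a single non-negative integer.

After 'push 1': stack = [1] (depth 1)
After 'neg': stack = [-1] (depth 1)
After 'neg': stack = [1] (depth 1)
After 'push -8': stack = [1, -8] (depth 2)
After 'dup': stack = [1, -8, -8] (depth 3)
After 'pop': stack = [1, -8] (depth 2)
After 'push 7': stack = [1, -8, 7] (depth 3)
After 'sub': stack = [1, -15] (depth 2)
After 'swap': stack = [-15, 1] (depth 2)
After 'push 11': stack = [-15, 1, 11] (depth 3)
After 'drop': stack = [-15, 1] (depth 2)
After 'dup': stack = [-15, 1, 1] (depth 3)
After 'pop': stack = [-15, 1] (depth 2)
After 'push 2': stack = [-15, 1, 2] (depth 3)
After 'mod': stack = [-15, 1] (depth 2)

Answer: 2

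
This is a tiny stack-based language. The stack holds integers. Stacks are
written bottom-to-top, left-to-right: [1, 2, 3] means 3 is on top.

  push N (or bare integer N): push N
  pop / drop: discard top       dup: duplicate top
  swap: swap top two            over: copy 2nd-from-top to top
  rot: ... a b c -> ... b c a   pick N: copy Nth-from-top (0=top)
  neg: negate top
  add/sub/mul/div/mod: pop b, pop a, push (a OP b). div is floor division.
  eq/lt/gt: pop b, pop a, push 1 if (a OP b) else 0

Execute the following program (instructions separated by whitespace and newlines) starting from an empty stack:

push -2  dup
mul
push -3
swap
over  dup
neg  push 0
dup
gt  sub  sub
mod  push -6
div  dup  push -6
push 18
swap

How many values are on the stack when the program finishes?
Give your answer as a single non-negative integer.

After 'push -2': stack = [-2] (depth 1)
After 'dup': stack = [-2, -2] (depth 2)
After 'mul': stack = [4] (depth 1)
After 'push -3': stack = [4, -3] (depth 2)
After 'swap': stack = [-3, 4] (depth 2)
After 'over': stack = [-3, 4, -3] (depth 3)
After 'dup': stack = [-3, 4, -3, -3] (depth 4)
After 'neg': stack = [-3, 4, -3, 3] (depth 4)
After 'push 0': stack = [-3, 4, -3, 3, 0] (depth 5)
After 'dup': stack = [-3, 4, -3, 3, 0, 0] (depth 6)
After 'gt': stack = [-3, 4, -3, 3, 0] (depth 5)
After 'sub': stack = [-3, 4, -3, 3] (depth 4)
After 'sub': stack = [-3, 4, -6] (depth 3)
After 'mod': stack = [-3, -2] (depth 2)
After 'push -6': stack = [-3, -2, -6] (depth 3)
After 'div': stack = [-3, 0] (depth 2)
After 'dup': stack = [-3, 0, 0] (depth 3)
After 'push -6': stack = [-3, 0, 0, -6] (depth 4)
After 'push 18': stack = [-3, 0, 0, -6, 18] (depth 5)
After 'swap': stack = [-3, 0, 0, 18, -6] (depth 5)

Answer: 5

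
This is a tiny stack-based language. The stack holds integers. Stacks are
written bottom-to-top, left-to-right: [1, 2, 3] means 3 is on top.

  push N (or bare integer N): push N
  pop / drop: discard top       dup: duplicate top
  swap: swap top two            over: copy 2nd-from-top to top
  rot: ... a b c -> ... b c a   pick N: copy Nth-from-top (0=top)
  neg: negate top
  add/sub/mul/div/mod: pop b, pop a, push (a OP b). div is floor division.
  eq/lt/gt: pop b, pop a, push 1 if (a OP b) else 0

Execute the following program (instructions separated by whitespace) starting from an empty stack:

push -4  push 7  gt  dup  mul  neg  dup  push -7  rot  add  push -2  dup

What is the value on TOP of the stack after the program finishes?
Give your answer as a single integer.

Answer: -2

Derivation:
After 'push -4': [-4]
After 'push 7': [-4, 7]
After 'gt': [0]
After 'dup': [0, 0]
After 'mul': [0]
After 'neg': [0]
After 'dup': [0, 0]
After 'push -7': [0, 0, -7]
After 'rot': [0, -7, 0]
After 'add': [0, -7]
After 'push -2': [0, -7, -2]
After 'dup': [0, -7, -2, -2]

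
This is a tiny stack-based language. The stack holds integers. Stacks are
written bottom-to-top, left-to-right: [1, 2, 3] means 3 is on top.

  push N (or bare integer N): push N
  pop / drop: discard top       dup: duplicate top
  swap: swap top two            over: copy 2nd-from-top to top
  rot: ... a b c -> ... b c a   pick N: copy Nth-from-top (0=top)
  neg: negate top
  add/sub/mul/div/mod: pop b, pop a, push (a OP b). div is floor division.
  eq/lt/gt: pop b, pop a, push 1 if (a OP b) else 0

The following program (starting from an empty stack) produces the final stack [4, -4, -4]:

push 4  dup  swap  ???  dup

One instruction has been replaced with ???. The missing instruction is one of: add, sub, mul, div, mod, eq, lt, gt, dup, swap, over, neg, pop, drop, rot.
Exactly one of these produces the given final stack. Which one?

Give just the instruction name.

Answer: neg

Derivation:
Stack before ???: [4, 4]
Stack after ???:  [4, -4]
The instruction that transforms [4, 4] -> [4, -4] is: neg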